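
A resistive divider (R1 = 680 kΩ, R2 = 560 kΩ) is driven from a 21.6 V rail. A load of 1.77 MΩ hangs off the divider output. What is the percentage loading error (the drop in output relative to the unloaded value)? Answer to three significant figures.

14.8 %

Unloaded V = 21.6 × 560/1240 = 9.7548 V.
Loaded: R2‖R_L = 425.4 kΩ, giving V = 21.6 × 425.4/1105 = 8.3126 V.
Drop = (9.7548 − 8.3126) / 9.7548 = 14.8 %.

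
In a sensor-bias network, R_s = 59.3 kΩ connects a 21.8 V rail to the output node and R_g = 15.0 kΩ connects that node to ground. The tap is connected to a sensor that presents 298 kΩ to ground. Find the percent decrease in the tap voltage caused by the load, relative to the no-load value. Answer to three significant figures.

The divider's output (Thévenin) resistance is R_s‖R_g = 11.97 kΩ.
Fractional drop under load = R_th/(R_th + R_L) = 11.97 / (11.97 + 298) = 0.03862.
So the output falls by 3.86 %.

3.86 %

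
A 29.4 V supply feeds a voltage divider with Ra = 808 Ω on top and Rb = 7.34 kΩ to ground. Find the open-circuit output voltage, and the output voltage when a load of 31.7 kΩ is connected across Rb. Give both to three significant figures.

Unloaded: 26.5 V; loaded: 25.9 V

Open-circuit: V = 29.4 × 7340/(808 + 7340) = 26.5 V.
With the load, Rb becomes Rb‖R_L = 5960 Ω, so V = 29.4 × 5960/6768 = 25.9 V.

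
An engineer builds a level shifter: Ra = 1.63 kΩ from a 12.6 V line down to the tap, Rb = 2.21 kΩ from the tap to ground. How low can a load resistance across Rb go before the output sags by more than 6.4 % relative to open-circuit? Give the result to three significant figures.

Output resistance R_th = Ra‖Rb = (1630 × 2210)/3840 = 938.1 Ω.
The fractional drop is R_th/(R_th + R_L); requiring this ≤ 0.0640 gives R_L ≥ R_th(1/0.0640 − 1) = 938.1 × 14.62 = 13.7 kΩ.

R_L(min) ≈ 13.7 kΩ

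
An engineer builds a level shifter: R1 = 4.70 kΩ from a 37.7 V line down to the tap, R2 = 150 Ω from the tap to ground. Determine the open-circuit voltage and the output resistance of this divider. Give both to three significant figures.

V_th = 1.17 V, R_th = 145 Ω

V_th is the open-circuit tap voltage: 37.7 × 150/(4700 + 150) = 1.17 V.
With the supply zeroed, R1 and R2 appear in parallel from the tap: R_th = R1‖R2 = (4700 × 150)/4850 = 145 Ω.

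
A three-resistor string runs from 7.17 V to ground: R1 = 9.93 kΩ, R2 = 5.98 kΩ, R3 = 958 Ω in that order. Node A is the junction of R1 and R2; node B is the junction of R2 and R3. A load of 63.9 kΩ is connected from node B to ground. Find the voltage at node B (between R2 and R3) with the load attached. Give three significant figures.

V ≈ 0.402 V

At node B, R3 is in parallel with the load: R3‖R_L = 943.8 Ω.
Below node A the resistance is R2 + (R3‖R_L) = 6924 Ω, so V_A = 7.17 × 6924/16850 = 2.946 V.
Then V_B = V_A × (R3‖R_L)/(R2 + R3‖R_L) = 2.946 × 943.8/6924 = 0.402 V.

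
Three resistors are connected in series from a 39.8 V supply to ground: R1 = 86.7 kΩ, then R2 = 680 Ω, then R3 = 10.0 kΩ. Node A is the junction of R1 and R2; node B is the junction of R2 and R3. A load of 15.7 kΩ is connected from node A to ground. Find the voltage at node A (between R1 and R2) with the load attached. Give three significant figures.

V ≈ 2.72 V

Below node A the series string R2+R3 = 10680 Ω sits in parallel with the 15700 Ω load: 6356 Ω.
V_A = 39.8 × 6356/(86700 + 6356) = 2.72 V.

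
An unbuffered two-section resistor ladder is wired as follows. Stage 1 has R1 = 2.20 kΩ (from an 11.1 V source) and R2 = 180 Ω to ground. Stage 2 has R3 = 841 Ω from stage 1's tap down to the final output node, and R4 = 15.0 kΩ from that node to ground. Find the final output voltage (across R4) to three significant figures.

Stage 2 presents R3+R4 = 15840 Ω as a load on stage 1's tap.
Stage 1's lower leg becomes R2‖(R3+R4) = 178.0 Ω, so V_mid = 11.1 × 178.0/2378 = 0.8308 V.
Stage 2 is itself unloaded: V_out = V_mid × R4/(R3+R4) = 0.8308 × 15000/15840 = 0.787 V.

V_out ≈ 0.787 V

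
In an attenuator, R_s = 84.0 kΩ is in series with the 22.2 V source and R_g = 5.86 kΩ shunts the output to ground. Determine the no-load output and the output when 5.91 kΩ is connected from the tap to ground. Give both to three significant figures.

Open-circuit: V = 22.2 × 5.86/(84.0 + 5.86) = 1.45 V.
With the load, R_g becomes R_g‖R_L = 2.942 kΩ, so V = 22.2 × 2.942/86.94 = 0.751 V.

Unloaded: 1.45 V; loaded: 0.751 V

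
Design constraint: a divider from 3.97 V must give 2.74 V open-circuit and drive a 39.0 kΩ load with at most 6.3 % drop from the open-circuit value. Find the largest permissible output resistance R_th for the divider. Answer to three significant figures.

R_th ≤ 2.62 kΩ

Loading drop = R_th/(R_th + R_L) ≤ 0.0630, so R_th ≤ R_L · ε/(1−ε) = 39.0 kΩ × 0.0630/0.9370 = 2.62 kΩ.
(Any R1, R2 with R2/(R1+R2) = 0.690 and R1‖R2 ≤ 2.62 kΩ will meet the spec.)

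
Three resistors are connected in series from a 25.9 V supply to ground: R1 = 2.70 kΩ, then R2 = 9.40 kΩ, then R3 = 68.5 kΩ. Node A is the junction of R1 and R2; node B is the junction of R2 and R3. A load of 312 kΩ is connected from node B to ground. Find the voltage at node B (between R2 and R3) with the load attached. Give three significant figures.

V ≈ 21.3 V

At node B, R3 is in parallel with the load: R3‖R_L = 56.17 kΩ.
Below node A the resistance is R2 + (R3‖R_L) = 65.57 kΩ, so V_A = 25.9 × 65.57/68.27 = 24.88 V.
Then V_B = V_A × (R3‖R_L)/(R2 + R3‖R_L) = 24.88 × 56.17/65.57 = 21.3 V.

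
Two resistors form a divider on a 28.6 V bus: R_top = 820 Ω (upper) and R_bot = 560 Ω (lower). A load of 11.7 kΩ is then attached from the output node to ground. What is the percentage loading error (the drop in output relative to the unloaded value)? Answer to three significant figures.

2.77 %

The divider's output (Thévenin) resistance is R_top‖R_bot = 332.8 Ω.
Fractional drop under load = R_th/(R_th + R_L) = 332.8 / (332.8 + 11700) = 0.02765.
So the output falls by 2.77 %.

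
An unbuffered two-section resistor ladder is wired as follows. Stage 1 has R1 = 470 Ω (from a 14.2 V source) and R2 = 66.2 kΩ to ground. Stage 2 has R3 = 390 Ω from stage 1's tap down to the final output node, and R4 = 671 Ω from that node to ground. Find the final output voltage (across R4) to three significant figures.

Stage 2 presents R3+R4 = 1061 Ω as a load on stage 1's tap.
Stage 1's lower leg becomes R2‖(R3+R4) = 1044 Ω, so V_mid = 14.2 × 1044/1514 = 9.793 V.
Stage 2 is itself unloaded: V_out = V_mid × R4/(R3+R4) = 9.793 × 671/1061 = 6.19 V.

V_out ≈ 6.19 V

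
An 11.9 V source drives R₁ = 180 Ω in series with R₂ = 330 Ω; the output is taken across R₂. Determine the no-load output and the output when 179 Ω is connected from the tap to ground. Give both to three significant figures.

Unloaded: 7.70 V; loaded: 4.66 V

Open-circuit: V = 11.9 × 330/(180 + 330) = 7.70 V.
With the load, R₂ becomes R₂‖R_L = 116.1 Ω, so V = 11.9 × 116.1/296.1 = 4.66 V.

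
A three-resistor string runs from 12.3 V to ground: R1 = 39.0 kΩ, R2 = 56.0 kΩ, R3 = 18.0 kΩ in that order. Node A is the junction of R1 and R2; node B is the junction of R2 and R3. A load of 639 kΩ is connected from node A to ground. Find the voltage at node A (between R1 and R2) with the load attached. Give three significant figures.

Below node A the series string R2+R3 = 74.00 kΩ sits in parallel with the 639 kΩ load: 66.32 kΩ.
V_A = 12.3 × 66.32/(39.0 + 66.32) = 7.75 V.

V ≈ 7.75 V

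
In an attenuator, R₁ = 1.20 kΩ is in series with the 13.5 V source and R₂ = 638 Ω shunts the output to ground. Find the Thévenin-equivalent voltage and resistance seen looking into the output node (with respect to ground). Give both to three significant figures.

V_th = 4.69 V, R_th = 417 Ω

V_th is the open-circuit tap voltage: 13.5 × 638/(1200 + 638) = 4.69 V.
With the supply zeroed, R₁ and R₂ appear in parallel from the tap: R_th = R₁‖R₂ = (1200 × 638)/1838 = 417 Ω.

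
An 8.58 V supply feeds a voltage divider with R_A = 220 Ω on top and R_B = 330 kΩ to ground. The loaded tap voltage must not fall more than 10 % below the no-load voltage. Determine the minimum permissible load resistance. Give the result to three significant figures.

Output resistance R_th = R_A‖R_B = (220 × 330000)/330200 = 219.9 Ω.
The fractional drop is R_th/(R_th + R_L); requiring this ≤ 0.100 gives R_L ≥ R_th(1/0.100 − 1) = 219.9 × 9.000 = 1.98 kΩ.

R_L(min) ≈ 1.98 kΩ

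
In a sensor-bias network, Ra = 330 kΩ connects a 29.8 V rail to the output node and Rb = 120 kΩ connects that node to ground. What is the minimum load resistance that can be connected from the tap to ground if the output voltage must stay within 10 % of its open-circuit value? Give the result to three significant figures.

Output resistance R_th = Ra‖Rb = (330 × 120)/450.0 = 88.00 kΩ.
The fractional drop is R_th/(R_th + R_L); requiring this ≤ 0.100 gives R_L ≥ R_th(1/0.100 − 1) = 88.00 × 9.000 = 792 kΩ.

R_L(min) ≈ 792 kΩ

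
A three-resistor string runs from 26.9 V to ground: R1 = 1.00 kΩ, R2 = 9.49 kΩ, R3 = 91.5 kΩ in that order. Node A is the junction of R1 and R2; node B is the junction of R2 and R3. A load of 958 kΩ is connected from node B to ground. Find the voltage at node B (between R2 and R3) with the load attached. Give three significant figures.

V ≈ 23.9 V

At node B, R3 is in parallel with the load: R3‖R_L = 83.52 kΩ.
Below node A the resistance is R2 + (R3‖R_L) = 93.01 kΩ, so V_A = 26.9 × 93.01/94.01 = 26.61 V.
Then V_B = V_A × (R3‖R_L)/(R2 + R3‖R_L) = 26.61 × 83.52/93.01 = 23.9 V.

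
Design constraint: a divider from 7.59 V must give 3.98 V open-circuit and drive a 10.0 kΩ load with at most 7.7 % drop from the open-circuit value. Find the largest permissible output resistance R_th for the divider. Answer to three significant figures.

R_th ≤ 834 Ω

Loading drop = R_th/(R_th + R_L) ≤ 0.0770, so R_th ≤ R_L · ε/(1−ε) = 10.0 kΩ × 0.0770/0.9230 = 834 Ω.
(Any R1, R2 with R2/(R1+R2) = 0.524 and R1‖R2 ≤ 834 Ω will meet the spec.)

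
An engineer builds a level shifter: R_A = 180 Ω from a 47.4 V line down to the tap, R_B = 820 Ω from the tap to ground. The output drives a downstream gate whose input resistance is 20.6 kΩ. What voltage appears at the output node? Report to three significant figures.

V_out ≈ 38.6 V

The load sits in parallel with R_B: R_B‖R_L = (820 × 20600) / (820 + 20600) = 788.6 Ω.
V_out = 47.4 × 788.6 / (180 + 788.6) = 47.4 × 788.6/968.6 = 38.6 V.
(Unloaded it would have been 38.9 V.)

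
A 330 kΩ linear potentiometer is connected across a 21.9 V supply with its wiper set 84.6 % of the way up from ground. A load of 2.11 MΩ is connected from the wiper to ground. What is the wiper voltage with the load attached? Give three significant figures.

V ≈ 18.2 V

The wiper splits the pot into (1−α)R = 50.82 kΩ above and αR = 279.2 kΩ below.
Lower section ‖ load = 246.6 kΩ.
V_wiper = 21.9 × 246.6/(50.82 + 246.6) = 18.2 V.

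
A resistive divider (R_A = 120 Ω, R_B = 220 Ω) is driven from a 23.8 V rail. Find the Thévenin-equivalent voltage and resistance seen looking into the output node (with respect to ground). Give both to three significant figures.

V_th = 15.4 V, R_th = 77.6 Ω

V_th is the open-circuit tap voltage: 23.8 × 220/(120 + 220) = 15.4 V.
With the supply zeroed, R_A and R_B appear in parallel from the tap: R_th = R_A‖R_B = (120 × 220)/340.0 = 77.6 Ω.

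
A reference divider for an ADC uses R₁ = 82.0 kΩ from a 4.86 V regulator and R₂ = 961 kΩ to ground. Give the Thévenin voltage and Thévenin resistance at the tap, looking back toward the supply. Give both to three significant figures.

V_th is the open-circuit tap voltage: 4.86 × 961/(82.0 + 961) = 4.48 V.
With the supply zeroed, R₁ and R₂ appear in parallel from the tap: R_th = R₁‖R₂ = (82.0 × 961)/1043 = 75.6 kΩ.

V_th = 4.48 V, R_th = 75.6 kΩ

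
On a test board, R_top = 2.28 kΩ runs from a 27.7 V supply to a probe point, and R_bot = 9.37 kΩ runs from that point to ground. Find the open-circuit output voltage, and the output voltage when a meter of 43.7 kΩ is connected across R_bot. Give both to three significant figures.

Unloaded: 22.3 V; loaded: 21.4 V

Open-circuit: V = 27.7 × 9.37/(2.28 + 9.37) = 22.3 V.
With the load, R_bot becomes R_bot‖R_L = 7.716 kΩ, so V = 27.7 × 7.716/9.996 = 21.4 V.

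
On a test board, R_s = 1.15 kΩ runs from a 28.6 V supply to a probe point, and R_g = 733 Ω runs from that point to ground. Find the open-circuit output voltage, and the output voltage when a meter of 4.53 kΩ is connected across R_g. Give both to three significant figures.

Unloaded: 11.1 V; loaded: 10.1 V

Open-circuit: V = 28.6 × 733/(1150 + 733) = 11.1 V.
With the load, R_g becomes R_g‖R_L = 630.9 Ω, so V = 28.6 × 630.9/1781 = 10.1 V.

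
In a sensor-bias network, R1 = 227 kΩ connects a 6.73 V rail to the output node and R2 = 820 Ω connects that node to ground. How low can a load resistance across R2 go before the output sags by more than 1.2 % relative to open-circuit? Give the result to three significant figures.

R_L(min) ≈ 67.3 kΩ

Output resistance R_th = R1‖R2 = (227000 × 820)/227800 = 817.0 Ω.
The fractional drop is R_th/(R_th + R_L); requiring this ≤ 0.0120 gives R_L ≥ R_th(1/0.0120 − 1) = 817.0 × 82.33 = 67.3 kΩ.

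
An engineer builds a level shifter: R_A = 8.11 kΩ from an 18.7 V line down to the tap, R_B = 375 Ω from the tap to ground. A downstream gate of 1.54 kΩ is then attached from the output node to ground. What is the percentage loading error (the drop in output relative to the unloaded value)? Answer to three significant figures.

18.9 %

The divider's output (Thévenin) resistance is R_A‖R_B = 358.4 Ω.
Fractional drop under load = R_th/(R_th + R_L) = 358.4 / (358.4 + 1540) = 0.1888.
So the output falls by 18.9 %.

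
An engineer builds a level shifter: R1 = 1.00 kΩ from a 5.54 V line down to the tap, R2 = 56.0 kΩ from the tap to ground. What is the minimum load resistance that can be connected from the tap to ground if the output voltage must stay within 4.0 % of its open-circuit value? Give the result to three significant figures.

R_L(min) ≈ 23.6 kΩ

Output resistance R_th = R1‖R2 = (1000 × 56000)/57000 = 982.5 Ω.
The fractional drop is R_th/(R_th + R_L); requiring this ≤ 0.0400 gives R_L ≥ R_th(1/0.0400 − 1) = 982.5 × 24.00 = 23.6 kΩ.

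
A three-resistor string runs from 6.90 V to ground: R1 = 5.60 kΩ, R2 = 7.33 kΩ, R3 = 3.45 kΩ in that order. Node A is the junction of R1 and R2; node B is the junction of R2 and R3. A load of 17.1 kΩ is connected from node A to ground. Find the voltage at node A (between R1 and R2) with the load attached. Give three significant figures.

Below node A the series string R2+R3 = 10.78 kΩ sits in parallel with the 17.1 kΩ load: 6.612 kΩ.
V_A = 6.90 × 6.612/(5.60 + 6.612) = 3.74 V.

V ≈ 3.74 V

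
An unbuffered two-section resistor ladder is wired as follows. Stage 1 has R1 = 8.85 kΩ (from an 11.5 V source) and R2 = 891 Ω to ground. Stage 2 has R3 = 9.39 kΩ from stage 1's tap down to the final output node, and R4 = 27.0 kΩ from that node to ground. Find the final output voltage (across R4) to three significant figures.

V_out ≈ 0.763 V

Stage 2 presents R3+R4 = 36390 Ω as a load on stage 1's tap.
Stage 1's lower leg becomes R2‖(R3+R4) = 869.7 Ω, so V_mid = 11.5 × 869.7/9720 = 1.029 V.
Stage 2 is itself unloaded: V_out = V_mid × R4/(R3+R4) = 1.029 × 27000/36390 = 0.763 V.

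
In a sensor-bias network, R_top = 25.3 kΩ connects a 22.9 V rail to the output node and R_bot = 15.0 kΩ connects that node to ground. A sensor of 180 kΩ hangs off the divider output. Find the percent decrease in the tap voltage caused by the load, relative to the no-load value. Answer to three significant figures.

4.97 %

The divider's output (Thévenin) resistance is R_top‖R_bot = 9.417 kΩ.
Fractional drop under load = R_th/(R_th + R_L) = 9.417 / (9.417 + 180) = 0.04972.
So the output falls by 4.97 %.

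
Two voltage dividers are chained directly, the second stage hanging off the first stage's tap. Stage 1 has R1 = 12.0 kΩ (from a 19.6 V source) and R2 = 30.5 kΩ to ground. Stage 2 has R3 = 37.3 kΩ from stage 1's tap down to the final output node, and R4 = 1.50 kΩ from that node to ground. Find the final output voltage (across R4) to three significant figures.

V_out ≈ 0.445 V

Stage 2 presents R3+R4 = 38.80 kΩ as a load on stage 1's tap.
Stage 1's lower leg becomes R2‖(R3+R4) = 17.08 kΩ, so V_mid = 19.6 × 17.08/29.08 = 11.51 V.
Stage 2 is itself unloaded: V_out = V_mid × R4/(R3+R4) = 11.51 × 1.50/38.80 = 0.445 V.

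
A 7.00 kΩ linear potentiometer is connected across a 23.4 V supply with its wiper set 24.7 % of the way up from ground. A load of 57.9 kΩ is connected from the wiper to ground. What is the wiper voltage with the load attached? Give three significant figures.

The wiper splits the pot into (1−α)R = 5.271 kΩ above and αR = 1.729 kΩ below.
Lower section ‖ load = 1.679 kΩ.
V_wiper = 23.4 × 1.679/(5.271 + 1.679) = 5.65 V.

V ≈ 5.65 V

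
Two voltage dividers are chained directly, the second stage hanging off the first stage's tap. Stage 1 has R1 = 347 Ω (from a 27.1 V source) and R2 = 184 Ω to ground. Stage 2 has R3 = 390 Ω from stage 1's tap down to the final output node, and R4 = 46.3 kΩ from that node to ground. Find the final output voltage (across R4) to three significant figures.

V_out ≈ 9.29 V

Stage 2 presents R3+R4 = 46690 Ω as a load on stage 1's tap.
Stage 1's lower leg becomes R2‖(R3+R4) = 183.3 Ω, so V_mid = 27.1 × 183.3/530.3 = 9.366 V.
Stage 2 is itself unloaded: V_out = V_mid × R4/(R3+R4) = 9.366 × 46300/46690 = 9.29 V.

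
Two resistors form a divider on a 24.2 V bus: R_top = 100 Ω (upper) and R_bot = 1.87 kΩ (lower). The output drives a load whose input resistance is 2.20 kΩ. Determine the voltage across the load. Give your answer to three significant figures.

V_out ≈ 22.0 V

The load sits in parallel with R_bot: R_bot‖R_L = (1870 × 2200) / (1870 + 2200) = 1011 Ω.
V_out = 24.2 × 1011 / (100 + 1011) = 24.2 × 1011/1111 = 22.0 V.
(Unloaded it would have been 23.0 V.)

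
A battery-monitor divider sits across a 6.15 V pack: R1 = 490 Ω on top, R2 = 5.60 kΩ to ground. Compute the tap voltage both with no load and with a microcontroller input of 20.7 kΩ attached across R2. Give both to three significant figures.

Open-circuit: V = 6.15 × 5600/(490 + 5600) = 5.66 V.
With the load, R2 becomes R2‖R_L = 4408 Ω, so V = 6.15 × 4408/4898 = 5.53 V.

Unloaded: 5.66 V; loaded: 5.53 V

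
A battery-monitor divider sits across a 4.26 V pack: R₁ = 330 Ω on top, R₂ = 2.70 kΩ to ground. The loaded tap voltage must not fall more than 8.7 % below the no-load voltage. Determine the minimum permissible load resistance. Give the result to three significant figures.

Output resistance R_th = R₁‖R₂ = (330 × 2700)/3030 = 294.1 Ω.
The fractional drop is R_th/(R_th + R_L); requiring this ≤ 0.0870 gives R_L ≥ R_th(1/0.0870 − 1) = 294.1 × 10.49 = 3.09 kΩ.

R_L(min) ≈ 3.09 kΩ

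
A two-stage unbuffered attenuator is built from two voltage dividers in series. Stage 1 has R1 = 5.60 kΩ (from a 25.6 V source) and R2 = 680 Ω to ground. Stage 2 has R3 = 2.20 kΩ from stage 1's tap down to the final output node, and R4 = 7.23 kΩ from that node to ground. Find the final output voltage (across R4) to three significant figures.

Stage 2 presents R3+R4 = 9430 Ω as a load on stage 1's tap.
Stage 1's lower leg becomes R2‖(R3+R4) = 634.3 Ω, so V_mid = 25.6 × 634.3/6234 = 2.604 V.
Stage 2 is itself unloaded: V_out = V_mid × R4/(R3+R4) = 2.604 × 7230/9430 = 2.00 V.

V_out ≈ 2.00 V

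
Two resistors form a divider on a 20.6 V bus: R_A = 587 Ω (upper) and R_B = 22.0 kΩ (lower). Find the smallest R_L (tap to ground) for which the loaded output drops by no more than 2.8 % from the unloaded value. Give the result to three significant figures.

Output resistance R_th = R_A‖R_B = (587 × 22000)/22590 = 571.7 Ω.
The fractional drop is R_th/(R_th + R_L); requiring this ≤ 0.0280 gives R_L ≥ R_th(1/0.0280 − 1) = 571.7 × 34.71 = 19.8 kΩ.

R_L(min) ≈ 19.8 kΩ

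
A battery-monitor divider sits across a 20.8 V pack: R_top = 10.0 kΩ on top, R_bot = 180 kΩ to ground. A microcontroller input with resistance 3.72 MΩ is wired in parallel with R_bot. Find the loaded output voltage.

The load sits in parallel with R_bot: R_bot‖R_L = (180 × 3720) / (180 + 3720) = 171.7 kΩ.
V_out = 20.8 × 171.7 / (10.0 + 171.7) = 20.8 × 171.7/181.7 = 19.7 V.

V_out ≈ 19.7 V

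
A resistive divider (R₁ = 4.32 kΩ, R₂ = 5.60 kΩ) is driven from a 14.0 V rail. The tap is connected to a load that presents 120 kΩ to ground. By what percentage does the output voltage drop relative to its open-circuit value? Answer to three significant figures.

1.99 %

The divider's output (Thévenin) resistance is R₁‖R₂ = 2.439 kΩ.
Fractional drop under load = R_th/(R_th + R_L) = 2.439 / (2.439 + 120) = 0.01992.
So the output falls by 1.99 %.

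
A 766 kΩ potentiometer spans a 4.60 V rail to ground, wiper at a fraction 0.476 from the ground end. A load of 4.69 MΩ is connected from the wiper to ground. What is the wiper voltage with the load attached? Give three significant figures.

The wiper splits the pot into (1−α)R = 401.4 kΩ above and αR = 364.6 kΩ below.
Lower section ‖ load = 338.3 kΩ.
V_wiper = 4.60 × 338.3/(401.4 + 338.3) = 2.10 V.

V ≈ 2.10 V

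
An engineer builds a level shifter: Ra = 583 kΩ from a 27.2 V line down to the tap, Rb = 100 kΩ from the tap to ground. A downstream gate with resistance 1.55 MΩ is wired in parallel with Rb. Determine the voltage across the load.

V_out ≈ 3.77 V

The load sits in parallel with Rb: Rb‖R_L = (100 × 1550) / (100 + 1550) = 93.94 kΩ.
V_out = 27.2 × 93.94 / (583 + 93.94) = 27.2 × 93.94/676.9 = 3.77 V.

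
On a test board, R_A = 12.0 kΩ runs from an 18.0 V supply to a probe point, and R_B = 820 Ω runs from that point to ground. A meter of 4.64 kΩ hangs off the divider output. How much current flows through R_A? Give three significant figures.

I ≈ 1.42 mA

R_B‖R_L = 696.8 Ω, so the source sees R_A + R_B‖R_L = 12700 Ω.
I = 18.0 V / 12700 Ω = 1.42 mA.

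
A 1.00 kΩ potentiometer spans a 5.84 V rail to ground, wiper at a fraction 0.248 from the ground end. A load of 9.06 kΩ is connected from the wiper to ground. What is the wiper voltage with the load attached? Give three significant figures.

The wiper splits the pot into (1−α)R = 752.0 Ω above and αR = 248.0 Ω below.
Lower section ‖ load = 241.4 Ω.
V_wiper = 5.84 × 241.4/(752.0 + 241.4) = 1.42 V.

V ≈ 1.42 V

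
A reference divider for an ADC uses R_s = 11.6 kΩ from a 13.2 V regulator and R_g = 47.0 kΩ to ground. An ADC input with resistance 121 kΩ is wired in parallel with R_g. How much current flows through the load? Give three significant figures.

R_g‖R_L = 33.85 kΩ; V_out = 13.2 × 33.85/45.45 = 9.831 V.
I_L = V_out / R_L = 9.831 / 121 kΩ = 0.0812 mA.

I_L ≈ 0.0812 mA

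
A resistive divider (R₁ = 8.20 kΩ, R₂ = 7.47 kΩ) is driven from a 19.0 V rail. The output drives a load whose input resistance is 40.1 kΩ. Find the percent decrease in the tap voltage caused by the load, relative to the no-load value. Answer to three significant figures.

8.88 %

Unloaded V = 19.0 × 7.47/15.67 = 9.0574 V.
Loaded: R₂‖R_L = 6.297 kΩ, giving V = 19.0 × 6.297/14.50 = 8.2529 V.
Drop = (9.0574 − 8.2529) / 9.0574 = 8.88 %.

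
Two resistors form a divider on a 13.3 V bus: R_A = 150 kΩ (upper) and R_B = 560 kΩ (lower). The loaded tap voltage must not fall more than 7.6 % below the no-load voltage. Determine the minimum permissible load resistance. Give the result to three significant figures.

Output resistance R_th = R_A‖R_B = (150 × 560)/710.0 = 118.3 kΩ.
The fractional drop is R_th/(R_th + R_L); requiring this ≤ 0.0760 gives R_L ≥ R_th(1/0.0760 − 1) = 118.3 × 12.16 = 1.44 MΩ.

R_L(min) ≈ 1.44 MΩ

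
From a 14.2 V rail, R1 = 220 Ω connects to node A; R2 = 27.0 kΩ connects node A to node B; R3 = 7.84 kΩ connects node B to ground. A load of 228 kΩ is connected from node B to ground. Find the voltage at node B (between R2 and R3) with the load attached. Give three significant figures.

V ≈ 3.09 V

At node B, R3 is in parallel with the load: R3‖R_L = 7579 Ω.
Below node A the resistance is R2 + (R3‖R_L) = 34580 Ω, so V_A = 14.2 × 34580/34800 = 14.11 V.
Then V_B = V_A × (R3‖R_L)/(R2 + R3‖R_L) = 14.11 × 7579/34580 = 3.09 V.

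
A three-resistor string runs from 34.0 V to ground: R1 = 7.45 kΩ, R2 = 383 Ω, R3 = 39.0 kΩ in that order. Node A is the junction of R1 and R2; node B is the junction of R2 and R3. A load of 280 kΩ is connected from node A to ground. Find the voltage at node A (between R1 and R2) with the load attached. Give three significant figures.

V ≈ 28.0 V

Below node A the series string R2+R3 = 39380 Ω sits in parallel with the 280000 Ω load: 34530 Ω.
V_A = 34.0 × 34530/(7450 + 34530) = 28.0 V.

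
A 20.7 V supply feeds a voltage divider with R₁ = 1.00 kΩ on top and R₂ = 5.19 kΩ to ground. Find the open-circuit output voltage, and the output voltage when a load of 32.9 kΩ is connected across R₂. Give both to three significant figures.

Open-circuit: V = 20.7 × 5.19/(1.00 + 5.19) = 17.4 V.
With the load, R₂ becomes R₂‖R_L = 4.483 kΩ, so V = 20.7 × 4.483/5.483 = 16.9 V.

Unloaded: 17.4 V; loaded: 16.9 V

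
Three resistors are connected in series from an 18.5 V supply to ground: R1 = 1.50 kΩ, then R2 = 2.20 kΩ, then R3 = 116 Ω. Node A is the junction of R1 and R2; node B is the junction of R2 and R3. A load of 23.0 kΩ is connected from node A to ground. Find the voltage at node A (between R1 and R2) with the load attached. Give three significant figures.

V ≈ 10.8 V

Below node A the series string R2+R3 = 2316 Ω sits in parallel with the 23000 Ω load: 2104 Ω.
V_A = 18.5 × 2104/(1500 + 2104) = 10.8 V.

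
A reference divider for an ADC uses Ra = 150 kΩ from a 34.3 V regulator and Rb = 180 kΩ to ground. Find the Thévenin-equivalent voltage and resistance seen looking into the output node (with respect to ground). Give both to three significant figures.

V_th is the open-circuit tap voltage: 34.3 × 180/(150 + 180) = 18.7 V.
With the supply zeroed, Ra and Rb appear in parallel from the tap: R_th = Ra‖Rb = (150 × 180)/330.0 = 81.8 kΩ.

V_th = 18.7 V, R_th = 81.8 kΩ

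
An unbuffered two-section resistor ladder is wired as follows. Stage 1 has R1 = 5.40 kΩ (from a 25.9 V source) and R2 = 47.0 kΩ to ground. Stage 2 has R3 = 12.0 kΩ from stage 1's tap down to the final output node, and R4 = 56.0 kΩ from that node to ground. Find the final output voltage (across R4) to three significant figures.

V_out ≈ 17.9 V

Stage 2 presents R3+R4 = 68.00 kΩ as a load on stage 1's tap.
Stage 1's lower leg becomes R2‖(R3+R4) = 27.79 kΩ, so V_mid = 25.9 × 27.79/33.19 = 21.69 V.
Stage 2 is itself unloaded: V_out = V_mid × R4/(R3+R4) = 21.69 × 56.0/68.00 = 17.9 V.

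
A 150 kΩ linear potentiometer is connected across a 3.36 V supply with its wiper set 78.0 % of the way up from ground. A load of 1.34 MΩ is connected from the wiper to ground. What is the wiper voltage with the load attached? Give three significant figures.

V ≈ 2.57 V

The wiper splits the pot into (1−α)R = 33.00 kΩ above and αR = 117.0 kΩ below.
Lower section ‖ load = 107.6 kΩ.
V_wiper = 3.36 × 107.6/(33.00 + 107.6) = 2.57 V.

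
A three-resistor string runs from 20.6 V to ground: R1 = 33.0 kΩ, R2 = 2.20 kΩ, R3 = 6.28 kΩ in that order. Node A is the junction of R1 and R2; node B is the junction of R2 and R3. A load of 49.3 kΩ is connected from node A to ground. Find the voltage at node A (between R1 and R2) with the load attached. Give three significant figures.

V ≈ 3.70 V

Below node A the series string R2+R3 = 8.480 kΩ sits in parallel with the 49.3 kΩ load: 7.235 kΩ.
V_A = 20.6 × 7.235/(33.0 + 7.235) = 3.70 V.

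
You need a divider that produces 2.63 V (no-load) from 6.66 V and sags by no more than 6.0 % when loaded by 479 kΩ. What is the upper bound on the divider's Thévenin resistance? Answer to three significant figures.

Loading drop = R_th/(R_th + R_L) ≤ 0.0600, so R_th ≤ R_L · ε/(1−ε) = 479 kΩ × 0.0600/0.9400 = 30.6 kΩ.

R_th ≤ 30.6 kΩ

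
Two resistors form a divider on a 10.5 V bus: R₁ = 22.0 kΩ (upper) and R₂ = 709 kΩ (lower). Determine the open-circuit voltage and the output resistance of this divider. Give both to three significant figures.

V_th = 10.2 V, R_th = 21.3 kΩ

V_th is the open-circuit tap voltage: 10.5 × 709/(22.0 + 709) = 10.2 V.
With the supply zeroed, R₁ and R₂ appear in parallel from the tap: R_th = R₁‖R₂ = (22.0 × 709)/731.0 = 21.3 kΩ.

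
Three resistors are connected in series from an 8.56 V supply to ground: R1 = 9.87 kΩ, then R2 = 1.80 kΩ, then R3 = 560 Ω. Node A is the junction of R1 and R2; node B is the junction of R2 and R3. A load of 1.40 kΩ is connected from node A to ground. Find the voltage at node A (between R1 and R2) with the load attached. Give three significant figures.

V ≈ 0.700 V

Below node A the series string R2+R3 = 2360 Ω sits in parallel with the 1400 Ω load: 878.7 Ω.
V_A = 8.56 × 878.7/(9870 + 878.7) = 0.700 V.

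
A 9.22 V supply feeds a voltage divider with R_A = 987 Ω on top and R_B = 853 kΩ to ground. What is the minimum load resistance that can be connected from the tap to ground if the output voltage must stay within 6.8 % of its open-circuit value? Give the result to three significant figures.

R_L(min) ≈ 13.5 kΩ

Output resistance R_th = R_A‖R_B = (987 × 853000)/854000 = 985.9 Ω.
The fractional drop is R_th/(R_th + R_L); requiring this ≤ 0.0680 gives R_L ≥ R_th(1/0.0680 − 1) = 985.9 × 13.71 = 13.5 kΩ.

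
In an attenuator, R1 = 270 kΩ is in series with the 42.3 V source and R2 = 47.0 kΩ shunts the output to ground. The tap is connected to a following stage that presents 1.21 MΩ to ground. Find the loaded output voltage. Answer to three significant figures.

V_out ≈ 6.07 V

The load sits in parallel with R2: R2‖R_L = (47.0 × 1210) / (47.0 + 1210) = 45.24 kΩ.
V_out = 42.3 × 45.24 / (270 + 45.24) = 42.3 × 45.24/315.2 = 6.07 V.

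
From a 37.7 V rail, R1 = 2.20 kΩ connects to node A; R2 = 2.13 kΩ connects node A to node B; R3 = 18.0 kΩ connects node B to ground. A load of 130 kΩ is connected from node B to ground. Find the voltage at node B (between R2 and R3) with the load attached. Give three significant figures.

V ≈ 29.6 V

At node B, R3 is in parallel with the load: R3‖R_L = 15.81 kΩ.
Below node A the resistance is R2 + (R3‖R_L) = 17.94 kΩ, so V_A = 37.7 × 17.94/20.14 = 33.58 V.
Then V_B = V_A × (R3‖R_L)/(R2 + R3‖R_L) = 33.58 × 15.81/17.94 = 29.6 V.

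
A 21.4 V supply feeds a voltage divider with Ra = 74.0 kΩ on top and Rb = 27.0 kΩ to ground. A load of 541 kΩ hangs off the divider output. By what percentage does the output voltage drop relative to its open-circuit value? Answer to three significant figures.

The divider's output (Thévenin) resistance is Ra‖Rb = 19.78 kΩ.
Fractional drop under load = R_th/(R_th + R_L) = 19.78 / (19.78 + 541) = 0.03528.
So the output falls by 3.53 %.

3.53 %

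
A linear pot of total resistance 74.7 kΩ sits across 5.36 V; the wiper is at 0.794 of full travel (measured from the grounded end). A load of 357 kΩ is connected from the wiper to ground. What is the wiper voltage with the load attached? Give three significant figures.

The wiper splits the pot into (1−α)R = 15.39 kΩ above and αR = 59.31 kΩ below.
Lower section ‖ load = 50.86 kΩ.
V_wiper = 5.36 × 50.86/(15.39 + 50.86) = 4.12 V.

V ≈ 4.12 V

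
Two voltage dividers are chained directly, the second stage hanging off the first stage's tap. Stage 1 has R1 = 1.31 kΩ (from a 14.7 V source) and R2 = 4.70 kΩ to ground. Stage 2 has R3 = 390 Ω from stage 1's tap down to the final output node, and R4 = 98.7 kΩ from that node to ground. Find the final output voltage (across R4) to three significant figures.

V_out ≈ 11.3 V

Stage 2 presents R3+R4 = 99090 Ω as a load on stage 1's tap.
Stage 1's lower leg becomes R2‖(R3+R4) = 4487 Ω, so V_mid = 14.7 × 4487/5797 = 11.38 V.
Stage 2 is itself unloaded: V_out = V_mid × R4/(R3+R4) = 11.38 × 98700/99090 = 11.3 V.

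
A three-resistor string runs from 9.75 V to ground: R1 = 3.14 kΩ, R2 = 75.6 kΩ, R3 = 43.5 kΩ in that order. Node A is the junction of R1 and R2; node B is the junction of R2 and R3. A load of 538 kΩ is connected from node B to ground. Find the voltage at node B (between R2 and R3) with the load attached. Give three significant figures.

At node B, R3 is in parallel with the load: R3‖R_L = 40.25 kΩ.
Below node A the resistance is R2 + (R3‖R_L) = 115.8 kΩ, so V_A = 9.75 × 115.8/119.0 = 9.493 V.
Then V_B = V_A × (R3‖R_L)/(R2 + R3‖R_L) = 9.493 × 40.25/115.8 = 3.30 V.

V ≈ 3.30 V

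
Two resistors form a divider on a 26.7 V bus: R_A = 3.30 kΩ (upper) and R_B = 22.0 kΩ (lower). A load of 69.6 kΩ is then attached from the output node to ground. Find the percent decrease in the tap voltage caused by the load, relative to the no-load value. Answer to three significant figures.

3.96 %

The divider's output (Thévenin) resistance is R_A‖R_B = 2.870 kΩ.
Fractional drop under load = R_th/(R_th + R_L) = 2.870 / (2.870 + 69.6) = 0.03960.
So the output falls by 3.96 %.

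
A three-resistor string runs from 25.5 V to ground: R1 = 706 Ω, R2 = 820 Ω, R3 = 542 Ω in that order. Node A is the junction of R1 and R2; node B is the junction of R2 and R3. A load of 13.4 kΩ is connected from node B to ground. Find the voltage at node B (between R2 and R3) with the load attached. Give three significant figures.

At node B, R3 is in parallel with the load: R3‖R_L = 520.9 Ω.
Below node A the resistance is R2 + (R3‖R_L) = 1341 Ω, so V_A = 25.5 × 1341/2047 = 16.70 V.
Then V_B = V_A × (R3‖R_L)/(R2 + R3‖R_L) = 16.70 × 520.9/1341 = 6.49 V.

V ≈ 6.49 V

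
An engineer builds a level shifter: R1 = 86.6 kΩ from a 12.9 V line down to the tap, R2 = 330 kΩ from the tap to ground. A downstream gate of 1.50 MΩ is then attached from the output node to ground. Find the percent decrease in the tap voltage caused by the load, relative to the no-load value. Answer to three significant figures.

4.37 %

The divider's output (Thévenin) resistance is R1‖R2 = 68.60 kΩ.
Fractional drop under load = R_th/(R_th + R_L) = 68.60 / (68.60 + 1500) = 0.04373.
So the output falls by 4.37 %.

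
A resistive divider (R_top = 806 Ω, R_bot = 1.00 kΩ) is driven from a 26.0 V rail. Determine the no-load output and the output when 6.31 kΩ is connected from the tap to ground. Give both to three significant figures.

Unloaded: 14.4 V; loaded: 13.4 V

Open-circuit: V = 26.0 × 1000/(806 + 1000) = 14.4 V.
With the load, R_bot becomes R_bot‖R_L = 863.2 Ω, so V = 26.0 × 863.2/1669 = 13.4 V.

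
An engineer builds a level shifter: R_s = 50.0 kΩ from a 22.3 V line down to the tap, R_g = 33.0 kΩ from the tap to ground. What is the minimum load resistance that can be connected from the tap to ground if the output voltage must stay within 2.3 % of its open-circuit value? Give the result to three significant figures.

R_L(min) ≈ 844 kΩ

Output resistance R_th = R_s‖R_g = (50.0 × 33.0)/83.00 = 19.88 kΩ.
The fractional drop is R_th/(R_th + R_L); requiring this ≤ 0.0230 gives R_L ≥ R_th(1/0.0230 − 1) = 19.88 × 42.48 = 844 kΩ.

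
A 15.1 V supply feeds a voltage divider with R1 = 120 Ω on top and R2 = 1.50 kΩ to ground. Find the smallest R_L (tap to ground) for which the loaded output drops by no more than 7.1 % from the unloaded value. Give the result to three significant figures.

R_L(min) ≈ 1.45 kΩ

Output resistance R_th = R1‖R2 = (120 × 1500)/1620 = 111.1 Ω.
The fractional drop is R_th/(R_th + R_L); requiring this ≤ 0.0710 gives R_L ≥ R_th(1/0.0710 − 1) = 111.1 × 13.08 = 1.45 kΩ.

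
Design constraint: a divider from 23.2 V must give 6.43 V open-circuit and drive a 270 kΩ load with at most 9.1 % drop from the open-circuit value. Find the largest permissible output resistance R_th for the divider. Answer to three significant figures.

R_th ≤ 27.0 kΩ

Loading drop = R_th/(R_th + R_L) ≤ 0.0910, so R_th ≤ R_L · ε/(1−ε) = 270 kΩ × 0.0910/0.9090 = 27.0 kΩ.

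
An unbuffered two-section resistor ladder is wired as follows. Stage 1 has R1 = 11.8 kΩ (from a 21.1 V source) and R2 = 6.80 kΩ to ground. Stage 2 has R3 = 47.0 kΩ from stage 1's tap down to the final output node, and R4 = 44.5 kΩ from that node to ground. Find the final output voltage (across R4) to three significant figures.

Stage 2 presents R3+R4 = 91.50 kΩ as a load on stage 1's tap.
Stage 1's lower leg becomes R2‖(R3+R4) = 6.330 kΩ, so V_mid = 21.1 × 6.330/18.13 = 7.367 V.
Stage 2 is itself unloaded: V_out = V_mid × R4/(R3+R4) = 7.367 × 44.5/91.50 = 3.58 V.

V_out ≈ 3.58 V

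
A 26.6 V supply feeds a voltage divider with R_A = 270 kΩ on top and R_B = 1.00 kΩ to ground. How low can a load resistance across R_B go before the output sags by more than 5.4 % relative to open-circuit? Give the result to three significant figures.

Output resistance R_th = R_A‖R_B = (270000 × 1000)/271000 = 996.3 Ω.
The fractional drop is R_th/(R_th + R_L); requiring this ≤ 0.0540 gives R_L ≥ R_th(1/0.0540 − 1) = 996.3 × 17.52 = 17.5 kΩ.

R_L(min) ≈ 17.5 kΩ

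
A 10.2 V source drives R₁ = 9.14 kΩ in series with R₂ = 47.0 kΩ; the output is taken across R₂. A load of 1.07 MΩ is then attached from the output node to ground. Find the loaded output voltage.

The load sits in parallel with R₂: R₂‖R_L = (47.0 × 1070) / (47.0 + 1070) = 45.02 kΩ.
V_out = 10.2 × 45.02 / (9.14 + 45.02) = 10.2 × 45.02/54.16 = 8.48 V.

V_out ≈ 8.48 V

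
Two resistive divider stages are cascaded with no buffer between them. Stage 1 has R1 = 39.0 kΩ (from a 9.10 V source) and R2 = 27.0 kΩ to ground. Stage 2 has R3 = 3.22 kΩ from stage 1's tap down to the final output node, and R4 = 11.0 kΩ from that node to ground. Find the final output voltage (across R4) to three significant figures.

Stage 2 presents R3+R4 = 14.22 kΩ as a load on stage 1's tap.
Stage 1's lower leg becomes R2‖(R3+R4) = 9.314 kΩ, so V_mid = 9.10 × 9.314/48.31 = 1.754 V.
Stage 2 is itself unloaded: V_out = V_mid × R4/(R3+R4) = 1.754 × 11.0/14.22 = 1.36 V.

V_out ≈ 1.36 V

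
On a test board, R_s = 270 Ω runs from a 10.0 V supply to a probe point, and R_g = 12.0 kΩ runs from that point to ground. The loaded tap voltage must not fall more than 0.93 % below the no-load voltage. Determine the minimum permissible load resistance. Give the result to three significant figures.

R_L(min) ≈ 28.1 kΩ

Output resistance R_th = R_s‖R_g = (270 × 12000)/12270 = 264.1 Ω.
The fractional drop is R_th/(R_th + R_L); requiring this ≤ 0.00930 gives R_L ≥ R_th(1/0.00930 − 1) = 264.1 × 106.5 = 28.1 kΩ.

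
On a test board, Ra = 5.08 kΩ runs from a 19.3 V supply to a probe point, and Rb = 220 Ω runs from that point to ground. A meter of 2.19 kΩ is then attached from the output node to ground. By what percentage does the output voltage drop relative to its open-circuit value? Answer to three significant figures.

8.78 %

Unloaded V = 19.3 × 220/5300 = 0.80113 V.
Loaded: Rb‖R_L = 199.9 Ω, giving V = 19.3 × 199.9/5280 = 0.73077 V.
Drop = (0.80113 − 0.73077) / 0.80113 = 8.78 %.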